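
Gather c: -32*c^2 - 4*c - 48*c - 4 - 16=-32*c^2 - 52*c - 20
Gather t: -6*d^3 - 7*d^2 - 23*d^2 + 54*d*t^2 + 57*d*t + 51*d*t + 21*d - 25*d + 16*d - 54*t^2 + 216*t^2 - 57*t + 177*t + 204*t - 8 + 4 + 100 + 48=-6*d^3 - 30*d^2 + 12*d + t^2*(54*d + 162) + t*(108*d + 324) + 144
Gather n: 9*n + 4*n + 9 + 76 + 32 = 13*n + 117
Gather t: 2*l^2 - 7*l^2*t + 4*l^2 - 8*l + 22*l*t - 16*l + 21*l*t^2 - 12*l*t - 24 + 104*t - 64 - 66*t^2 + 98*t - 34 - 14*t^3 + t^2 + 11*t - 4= 6*l^2 - 24*l - 14*t^3 + t^2*(21*l - 65) + t*(-7*l^2 + 10*l + 213) - 126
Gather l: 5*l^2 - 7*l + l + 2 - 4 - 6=5*l^2 - 6*l - 8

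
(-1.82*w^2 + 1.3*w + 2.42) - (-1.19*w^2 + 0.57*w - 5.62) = -0.63*w^2 + 0.73*w + 8.04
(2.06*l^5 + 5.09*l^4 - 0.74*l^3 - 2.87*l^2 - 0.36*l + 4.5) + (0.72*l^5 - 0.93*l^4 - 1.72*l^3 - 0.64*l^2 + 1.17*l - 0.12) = 2.78*l^5 + 4.16*l^4 - 2.46*l^3 - 3.51*l^2 + 0.81*l + 4.38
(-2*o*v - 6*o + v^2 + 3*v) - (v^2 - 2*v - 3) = -2*o*v - 6*o + 5*v + 3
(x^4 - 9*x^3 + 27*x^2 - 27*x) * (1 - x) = -x^5 + 10*x^4 - 36*x^3 + 54*x^2 - 27*x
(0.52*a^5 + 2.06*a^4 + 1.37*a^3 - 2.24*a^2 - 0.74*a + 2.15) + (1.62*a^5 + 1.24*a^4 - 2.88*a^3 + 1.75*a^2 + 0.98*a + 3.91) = 2.14*a^5 + 3.3*a^4 - 1.51*a^3 - 0.49*a^2 + 0.24*a + 6.06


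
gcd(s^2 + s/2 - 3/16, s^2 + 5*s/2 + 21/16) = s + 3/4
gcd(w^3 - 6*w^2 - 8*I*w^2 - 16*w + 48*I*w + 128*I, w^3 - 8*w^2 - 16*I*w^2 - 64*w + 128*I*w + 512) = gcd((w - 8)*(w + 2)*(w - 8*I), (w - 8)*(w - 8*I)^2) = w^2 + w*(-8 - 8*I) + 64*I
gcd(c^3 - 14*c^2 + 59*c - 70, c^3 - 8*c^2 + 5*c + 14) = c^2 - 9*c + 14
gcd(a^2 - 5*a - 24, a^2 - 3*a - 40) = a - 8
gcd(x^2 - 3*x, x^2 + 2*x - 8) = 1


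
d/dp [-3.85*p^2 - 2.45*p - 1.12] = -7.7*p - 2.45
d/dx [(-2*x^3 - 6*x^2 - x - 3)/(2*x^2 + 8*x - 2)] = (-2*x^4 - 16*x^3 - 17*x^2 + 18*x + 13)/(2*(x^4 + 8*x^3 + 14*x^2 - 8*x + 1))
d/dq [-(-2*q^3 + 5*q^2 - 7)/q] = 4*q - 5 - 7/q^2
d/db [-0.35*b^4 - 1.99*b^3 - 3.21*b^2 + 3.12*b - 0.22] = -1.4*b^3 - 5.97*b^2 - 6.42*b + 3.12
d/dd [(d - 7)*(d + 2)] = 2*d - 5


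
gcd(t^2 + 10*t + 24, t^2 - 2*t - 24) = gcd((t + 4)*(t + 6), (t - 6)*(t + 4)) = t + 4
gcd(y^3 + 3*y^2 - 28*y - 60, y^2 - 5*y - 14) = y + 2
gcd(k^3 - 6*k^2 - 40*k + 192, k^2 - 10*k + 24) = k - 4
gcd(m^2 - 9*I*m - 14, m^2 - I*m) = 1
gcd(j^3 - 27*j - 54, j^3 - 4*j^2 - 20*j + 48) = j - 6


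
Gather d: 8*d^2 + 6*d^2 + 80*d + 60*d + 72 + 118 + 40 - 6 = 14*d^2 + 140*d + 224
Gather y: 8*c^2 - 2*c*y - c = 8*c^2 - 2*c*y - c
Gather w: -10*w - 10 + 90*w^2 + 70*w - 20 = 90*w^2 + 60*w - 30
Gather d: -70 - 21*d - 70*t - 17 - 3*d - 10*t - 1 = -24*d - 80*t - 88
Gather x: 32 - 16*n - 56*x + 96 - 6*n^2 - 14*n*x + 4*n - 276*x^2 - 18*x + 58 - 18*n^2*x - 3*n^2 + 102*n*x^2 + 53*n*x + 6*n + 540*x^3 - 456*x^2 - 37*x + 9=-9*n^2 - 6*n + 540*x^3 + x^2*(102*n - 732) + x*(-18*n^2 + 39*n - 111) + 195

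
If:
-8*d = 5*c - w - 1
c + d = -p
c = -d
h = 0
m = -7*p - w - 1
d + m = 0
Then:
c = 0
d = 0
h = 0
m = 0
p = 0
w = -1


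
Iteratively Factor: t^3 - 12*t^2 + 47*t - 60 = (t - 3)*(t^2 - 9*t + 20) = (t - 4)*(t - 3)*(t - 5)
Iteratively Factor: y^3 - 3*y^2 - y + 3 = (y + 1)*(y^2 - 4*y + 3) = (y - 3)*(y + 1)*(y - 1)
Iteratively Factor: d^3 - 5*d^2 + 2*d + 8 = (d - 4)*(d^2 - d - 2) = (d - 4)*(d - 2)*(d + 1)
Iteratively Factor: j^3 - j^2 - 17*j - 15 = (j - 5)*(j^2 + 4*j + 3) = (j - 5)*(j + 3)*(j + 1)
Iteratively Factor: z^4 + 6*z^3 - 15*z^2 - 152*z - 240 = (z + 3)*(z^3 + 3*z^2 - 24*z - 80) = (z + 3)*(z + 4)*(z^2 - z - 20) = (z - 5)*(z + 3)*(z + 4)*(z + 4)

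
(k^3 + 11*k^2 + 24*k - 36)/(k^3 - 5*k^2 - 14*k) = (-k^3 - 11*k^2 - 24*k + 36)/(k*(-k^2 + 5*k + 14))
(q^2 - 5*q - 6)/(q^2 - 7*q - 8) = (q - 6)/(q - 8)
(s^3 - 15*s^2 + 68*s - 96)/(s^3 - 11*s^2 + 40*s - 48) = (s - 8)/(s - 4)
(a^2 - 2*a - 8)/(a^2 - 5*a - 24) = (-a^2 + 2*a + 8)/(-a^2 + 5*a + 24)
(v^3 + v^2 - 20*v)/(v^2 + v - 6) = v*(v^2 + v - 20)/(v^2 + v - 6)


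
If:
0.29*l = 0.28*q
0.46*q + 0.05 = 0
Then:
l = -0.10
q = -0.11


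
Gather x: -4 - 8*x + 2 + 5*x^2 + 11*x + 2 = 5*x^2 + 3*x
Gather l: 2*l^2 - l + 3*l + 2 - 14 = 2*l^2 + 2*l - 12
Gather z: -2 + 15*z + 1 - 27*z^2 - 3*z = -27*z^2 + 12*z - 1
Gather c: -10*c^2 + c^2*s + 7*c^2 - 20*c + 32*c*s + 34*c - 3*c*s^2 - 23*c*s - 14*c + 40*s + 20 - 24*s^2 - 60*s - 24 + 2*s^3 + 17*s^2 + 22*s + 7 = c^2*(s - 3) + c*(-3*s^2 + 9*s) + 2*s^3 - 7*s^2 + 2*s + 3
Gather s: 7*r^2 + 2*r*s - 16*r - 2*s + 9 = 7*r^2 - 16*r + s*(2*r - 2) + 9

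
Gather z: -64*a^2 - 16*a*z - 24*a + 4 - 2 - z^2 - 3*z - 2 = -64*a^2 - 24*a - z^2 + z*(-16*a - 3)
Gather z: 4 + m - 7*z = m - 7*z + 4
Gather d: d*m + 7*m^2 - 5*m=d*m + 7*m^2 - 5*m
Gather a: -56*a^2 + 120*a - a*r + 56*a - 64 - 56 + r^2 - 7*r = -56*a^2 + a*(176 - r) + r^2 - 7*r - 120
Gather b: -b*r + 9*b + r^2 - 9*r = b*(9 - r) + r^2 - 9*r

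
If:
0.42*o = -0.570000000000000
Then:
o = -1.36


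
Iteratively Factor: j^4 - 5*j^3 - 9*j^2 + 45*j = (j + 3)*(j^3 - 8*j^2 + 15*j) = (j - 5)*(j + 3)*(j^2 - 3*j) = (j - 5)*(j - 3)*(j + 3)*(j)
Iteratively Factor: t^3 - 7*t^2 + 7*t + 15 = (t - 5)*(t^2 - 2*t - 3) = (t - 5)*(t + 1)*(t - 3)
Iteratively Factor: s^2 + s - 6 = (s - 2)*(s + 3)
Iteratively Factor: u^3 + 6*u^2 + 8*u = (u)*(u^2 + 6*u + 8) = u*(u + 4)*(u + 2)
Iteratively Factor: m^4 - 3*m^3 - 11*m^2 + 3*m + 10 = (m + 2)*(m^3 - 5*m^2 - m + 5) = (m - 5)*(m + 2)*(m^2 - 1) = (m - 5)*(m + 1)*(m + 2)*(m - 1)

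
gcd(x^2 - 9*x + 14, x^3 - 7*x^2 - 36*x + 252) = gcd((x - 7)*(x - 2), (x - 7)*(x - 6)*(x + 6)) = x - 7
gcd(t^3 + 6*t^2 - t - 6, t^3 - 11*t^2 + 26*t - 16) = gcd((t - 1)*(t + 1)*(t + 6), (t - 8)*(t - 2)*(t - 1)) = t - 1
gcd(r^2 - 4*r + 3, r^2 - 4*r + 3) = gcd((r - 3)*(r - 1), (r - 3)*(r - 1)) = r^2 - 4*r + 3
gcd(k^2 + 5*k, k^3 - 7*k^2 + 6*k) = k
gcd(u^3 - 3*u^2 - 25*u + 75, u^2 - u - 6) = u - 3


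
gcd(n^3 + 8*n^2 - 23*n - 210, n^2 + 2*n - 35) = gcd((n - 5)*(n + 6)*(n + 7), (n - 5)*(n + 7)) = n^2 + 2*n - 35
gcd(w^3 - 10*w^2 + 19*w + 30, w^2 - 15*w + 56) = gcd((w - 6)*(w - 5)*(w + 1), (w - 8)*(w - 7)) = 1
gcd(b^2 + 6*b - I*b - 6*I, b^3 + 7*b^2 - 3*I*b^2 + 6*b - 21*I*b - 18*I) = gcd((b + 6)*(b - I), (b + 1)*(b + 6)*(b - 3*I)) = b + 6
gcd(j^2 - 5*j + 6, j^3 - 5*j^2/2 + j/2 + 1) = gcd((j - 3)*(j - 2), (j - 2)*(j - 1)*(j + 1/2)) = j - 2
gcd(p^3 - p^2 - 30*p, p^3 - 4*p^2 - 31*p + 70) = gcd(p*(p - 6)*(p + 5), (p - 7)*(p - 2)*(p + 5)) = p + 5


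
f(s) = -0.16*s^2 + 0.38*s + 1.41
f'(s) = 0.38 - 0.32*s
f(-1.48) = 0.50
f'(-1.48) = 0.85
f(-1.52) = 0.46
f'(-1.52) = 0.87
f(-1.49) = 0.49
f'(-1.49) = 0.86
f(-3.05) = -1.24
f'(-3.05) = 1.36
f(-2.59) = -0.65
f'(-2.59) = 1.21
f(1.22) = 1.64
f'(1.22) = -0.01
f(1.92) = 1.55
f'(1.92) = -0.23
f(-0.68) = 1.08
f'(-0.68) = 0.60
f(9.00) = -8.13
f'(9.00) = -2.50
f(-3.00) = -1.17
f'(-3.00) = 1.34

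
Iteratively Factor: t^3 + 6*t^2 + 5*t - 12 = (t + 3)*(t^2 + 3*t - 4) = (t - 1)*(t + 3)*(t + 4)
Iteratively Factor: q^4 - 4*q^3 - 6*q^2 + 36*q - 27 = (q - 3)*(q^3 - q^2 - 9*q + 9) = (q - 3)*(q + 3)*(q^2 - 4*q + 3) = (q - 3)*(q - 1)*(q + 3)*(q - 3)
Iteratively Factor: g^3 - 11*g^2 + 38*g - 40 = (g - 4)*(g^2 - 7*g + 10) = (g - 5)*(g - 4)*(g - 2)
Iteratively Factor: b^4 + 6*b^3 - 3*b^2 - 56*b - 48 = (b + 1)*(b^3 + 5*b^2 - 8*b - 48) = (b - 3)*(b + 1)*(b^2 + 8*b + 16) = (b - 3)*(b + 1)*(b + 4)*(b + 4)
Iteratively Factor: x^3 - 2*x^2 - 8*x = (x)*(x^2 - 2*x - 8) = x*(x + 2)*(x - 4)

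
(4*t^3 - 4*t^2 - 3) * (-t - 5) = -4*t^4 - 16*t^3 + 20*t^2 + 3*t + 15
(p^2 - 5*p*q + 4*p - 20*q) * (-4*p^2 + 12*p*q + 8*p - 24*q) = -4*p^4 + 32*p^3*q - 8*p^3 - 60*p^2*q^2 + 64*p^2*q + 32*p^2 - 120*p*q^2 - 256*p*q + 480*q^2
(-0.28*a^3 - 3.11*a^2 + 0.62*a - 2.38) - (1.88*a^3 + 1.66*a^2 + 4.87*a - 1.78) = -2.16*a^3 - 4.77*a^2 - 4.25*a - 0.6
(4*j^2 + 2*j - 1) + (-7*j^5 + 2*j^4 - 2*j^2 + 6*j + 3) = -7*j^5 + 2*j^4 + 2*j^2 + 8*j + 2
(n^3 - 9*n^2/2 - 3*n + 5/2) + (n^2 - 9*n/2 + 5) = n^3 - 7*n^2/2 - 15*n/2 + 15/2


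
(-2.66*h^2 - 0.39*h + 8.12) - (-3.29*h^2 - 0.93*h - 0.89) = 0.63*h^2 + 0.54*h + 9.01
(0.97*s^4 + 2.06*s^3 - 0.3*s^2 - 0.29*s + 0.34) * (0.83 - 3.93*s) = -3.8121*s^5 - 7.2907*s^4 + 2.8888*s^3 + 0.8907*s^2 - 1.5769*s + 0.2822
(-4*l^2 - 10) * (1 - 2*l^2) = 8*l^4 + 16*l^2 - 10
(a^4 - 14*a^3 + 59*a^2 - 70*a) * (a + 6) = a^5 - 8*a^4 - 25*a^3 + 284*a^2 - 420*a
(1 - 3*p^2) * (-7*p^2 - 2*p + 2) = 21*p^4 + 6*p^3 - 13*p^2 - 2*p + 2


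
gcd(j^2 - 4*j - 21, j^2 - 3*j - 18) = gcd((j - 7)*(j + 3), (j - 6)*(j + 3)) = j + 3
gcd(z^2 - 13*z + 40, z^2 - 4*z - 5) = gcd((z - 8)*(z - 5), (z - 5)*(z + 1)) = z - 5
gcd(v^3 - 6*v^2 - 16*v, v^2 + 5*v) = v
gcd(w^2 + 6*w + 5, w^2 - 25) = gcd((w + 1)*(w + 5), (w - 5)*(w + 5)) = w + 5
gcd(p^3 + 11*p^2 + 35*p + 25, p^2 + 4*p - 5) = p + 5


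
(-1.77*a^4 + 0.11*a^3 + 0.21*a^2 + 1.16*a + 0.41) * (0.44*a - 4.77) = -0.7788*a^5 + 8.4913*a^4 - 0.4323*a^3 - 0.4913*a^2 - 5.3528*a - 1.9557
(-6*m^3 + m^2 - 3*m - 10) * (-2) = 12*m^3 - 2*m^2 + 6*m + 20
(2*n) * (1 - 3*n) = -6*n^2 + 2*n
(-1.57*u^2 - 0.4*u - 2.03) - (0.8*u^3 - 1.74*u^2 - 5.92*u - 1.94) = -0.8*u^3 + 0.17*u^2 + 5.52*u - 0.0899999999999999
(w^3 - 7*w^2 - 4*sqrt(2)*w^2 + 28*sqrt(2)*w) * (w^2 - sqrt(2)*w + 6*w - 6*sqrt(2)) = w^5 - 5*sqrt(2)*w^4 - w^4 - 34*w^3 + 5*sqrt(2)*w^3 - 8*w^2 + 210*sqrt(2)*w^2 - 336*w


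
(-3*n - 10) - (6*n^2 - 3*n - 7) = -6*n^2 - 3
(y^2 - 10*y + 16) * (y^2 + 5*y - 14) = y^4 - 5*y^3 - 48*y^2 + 220*y - 224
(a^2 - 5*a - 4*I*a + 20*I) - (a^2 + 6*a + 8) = -11*a - 4*I*a - 8 + 20*I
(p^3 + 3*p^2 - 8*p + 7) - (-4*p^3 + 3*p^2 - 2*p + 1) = 5*p^3 - 6*p + 6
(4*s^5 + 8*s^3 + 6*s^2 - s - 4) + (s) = 4*s^5 + 8*s^3 + 6*s^2 - 4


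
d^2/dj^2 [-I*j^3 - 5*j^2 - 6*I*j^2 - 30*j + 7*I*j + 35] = -6*I*j - 10 - 12*I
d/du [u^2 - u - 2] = 2*u - 1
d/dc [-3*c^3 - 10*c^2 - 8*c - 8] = -9*c^2 - 20*c - 8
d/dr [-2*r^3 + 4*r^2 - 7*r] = -6*r^2 + 8*r - 7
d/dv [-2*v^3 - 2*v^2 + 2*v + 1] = -6*v^2 - 4*v + 2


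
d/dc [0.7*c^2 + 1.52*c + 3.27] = 1.4*c + 1.52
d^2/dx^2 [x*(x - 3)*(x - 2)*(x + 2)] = 12*x^2 - 18*x - 8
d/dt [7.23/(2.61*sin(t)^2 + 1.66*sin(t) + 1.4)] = -(37.7406*sin(t) + 12.0018)*cos(t)/(2.61*sin(t)^2 + 1.66*sin(t) + 1.4)^2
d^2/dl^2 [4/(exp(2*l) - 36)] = 16*(exp(2*l) + 36)*exp(2*l)/(exp(2*l) - 36)^3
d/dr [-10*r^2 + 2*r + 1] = 2 - 20*r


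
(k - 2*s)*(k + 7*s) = k^2 + 5*k*s - 14*s^2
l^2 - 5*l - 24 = (l - 8)*(l + 3)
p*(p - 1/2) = p^2 - p/2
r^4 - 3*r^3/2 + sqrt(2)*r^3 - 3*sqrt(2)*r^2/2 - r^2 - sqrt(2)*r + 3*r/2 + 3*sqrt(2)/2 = (r - 3/2)*(r - 1)*(r + 1)*(r + sqrt(2))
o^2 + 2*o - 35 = (o - 5)*(o + 7)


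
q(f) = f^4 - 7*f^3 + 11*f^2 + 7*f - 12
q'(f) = 4*f^3 - 21*f^2 + 22*f + 7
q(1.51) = 4.75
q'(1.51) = 6.11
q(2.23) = 5.41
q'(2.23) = -4.01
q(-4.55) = 1271.85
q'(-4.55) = -904.64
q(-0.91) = -3.30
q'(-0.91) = -33.42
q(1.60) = 5.24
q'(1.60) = 4.82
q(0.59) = -5.36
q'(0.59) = 13.49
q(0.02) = -11.86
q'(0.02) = 7.43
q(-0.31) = -12.90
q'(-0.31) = -1.96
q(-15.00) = 76608.00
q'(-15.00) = -18548.00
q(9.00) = 2400.00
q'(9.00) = 1420.00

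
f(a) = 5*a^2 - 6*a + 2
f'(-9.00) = -96.00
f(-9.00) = 461.00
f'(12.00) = 114.00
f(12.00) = 650.00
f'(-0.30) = -9.00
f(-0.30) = 4.25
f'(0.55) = -0.50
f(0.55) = 0.21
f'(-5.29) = -58.90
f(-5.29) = 173.66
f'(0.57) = -0.30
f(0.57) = 0.20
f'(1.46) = 8.60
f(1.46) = 3.90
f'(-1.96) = -25.60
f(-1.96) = 32.97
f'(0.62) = 0.20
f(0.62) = 0.20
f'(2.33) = 17.30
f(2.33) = 15.16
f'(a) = 10*a - 6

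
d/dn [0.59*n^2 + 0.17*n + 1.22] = 1.18*n + 0.17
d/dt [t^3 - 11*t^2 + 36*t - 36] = 3*t^2 - 22*t + 36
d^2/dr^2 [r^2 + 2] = 2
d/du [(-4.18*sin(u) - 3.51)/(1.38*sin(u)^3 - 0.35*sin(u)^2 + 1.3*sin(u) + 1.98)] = (11.5368*sin(u)^3 + 13.0684*sin(u)^2 - 2.457*sin(u) - 3.7134)*cos(u)/(1.9044*sin(u)^6 - 0.966*sin(u)^5 + 3.7105*sin(u)^4 + 4.5548*sin(u)^3 + 0.304*sin(u)^2 + 5.148*sin(u) + 3.9204)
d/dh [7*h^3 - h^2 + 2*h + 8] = 21*h^2 - 2*h + 2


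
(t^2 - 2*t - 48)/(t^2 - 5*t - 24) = (t + 6)/(t + 3)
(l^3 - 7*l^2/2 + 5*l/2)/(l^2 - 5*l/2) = l - 1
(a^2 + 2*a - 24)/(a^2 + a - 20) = (a + 6)/(a + 5)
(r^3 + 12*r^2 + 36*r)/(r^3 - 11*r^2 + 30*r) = (r^2 + 12*r + 36)/(r^2 - 11*r + 30)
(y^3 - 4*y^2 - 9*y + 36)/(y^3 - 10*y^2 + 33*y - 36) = (y + 3)/(y - 3)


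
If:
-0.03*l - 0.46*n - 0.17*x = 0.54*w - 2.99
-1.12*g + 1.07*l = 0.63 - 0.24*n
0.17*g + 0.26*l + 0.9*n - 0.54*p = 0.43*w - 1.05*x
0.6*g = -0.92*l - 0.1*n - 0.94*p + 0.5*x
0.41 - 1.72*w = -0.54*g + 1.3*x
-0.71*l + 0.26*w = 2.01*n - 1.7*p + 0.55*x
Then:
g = -3.94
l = -5.19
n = 7.36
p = 6.14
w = -0.05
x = -1.25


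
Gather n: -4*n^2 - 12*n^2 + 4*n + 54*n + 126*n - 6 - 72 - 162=-16*n^2 + 184*n - 240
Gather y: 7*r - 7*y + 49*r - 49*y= 56*r - 56*y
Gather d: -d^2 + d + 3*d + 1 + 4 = -d^2 + 4*d + 5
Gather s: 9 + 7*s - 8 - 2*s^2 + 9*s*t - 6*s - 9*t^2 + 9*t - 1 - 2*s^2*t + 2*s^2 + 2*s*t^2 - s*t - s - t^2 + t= -2*s^2*t + s*(2*t^2 + 8*t) - 10*t^2 + 10*t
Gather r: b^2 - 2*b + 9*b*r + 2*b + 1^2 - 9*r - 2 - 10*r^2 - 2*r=b^2 - 10*r^2 + r*(9*b - 11) - 1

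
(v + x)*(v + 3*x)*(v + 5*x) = v^3 + 9*v^2*x + 23*v*x^2 + 15*x^3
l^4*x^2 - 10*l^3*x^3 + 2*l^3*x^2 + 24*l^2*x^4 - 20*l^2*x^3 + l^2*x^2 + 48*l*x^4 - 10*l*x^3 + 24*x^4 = (l - 6*x)*(l - 4*x)*(l*x + x)^2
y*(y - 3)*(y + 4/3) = y^3 - 5*y^2/3 - 4*y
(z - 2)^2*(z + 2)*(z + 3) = z^4 + z^3 - 10*z^2 - 4*z + 24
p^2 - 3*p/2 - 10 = (p - 4)*(p + 5/2)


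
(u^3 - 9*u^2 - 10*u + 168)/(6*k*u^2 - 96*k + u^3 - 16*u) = (u^2 - 13*u + 42)/(6*k*u - 24*k + u^2 - 4*u)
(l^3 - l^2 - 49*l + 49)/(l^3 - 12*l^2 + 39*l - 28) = (l + 7)/(l - 4)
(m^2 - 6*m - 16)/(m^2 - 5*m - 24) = (m + 2)/(m + 3)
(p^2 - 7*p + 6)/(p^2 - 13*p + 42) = (p - 1)/(p - 7)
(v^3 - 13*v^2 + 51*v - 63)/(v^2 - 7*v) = v - 6 + 9/v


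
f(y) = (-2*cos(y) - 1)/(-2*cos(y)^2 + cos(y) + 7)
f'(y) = (-4*sin(y)*cos(y) + sin(y))*(-2*cos(y) - 1)/(-2*cos(y)^2 + cos(y) + 7)^2 + 2*sin(y)/(-2*cos(y)^2 + cos(y) + 7)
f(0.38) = -0.46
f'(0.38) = 0.19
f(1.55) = -0.15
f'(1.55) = 0.27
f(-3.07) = 0.25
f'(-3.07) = -0.06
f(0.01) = -0.50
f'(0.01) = 0.01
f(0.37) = -0.46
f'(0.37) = 0.19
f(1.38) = -0.19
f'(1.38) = 0.27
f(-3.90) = 0.09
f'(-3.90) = 0.31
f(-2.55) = 0.14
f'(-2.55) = -0.30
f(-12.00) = -0.42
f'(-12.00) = 0.25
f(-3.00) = 0.24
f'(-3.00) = -0.11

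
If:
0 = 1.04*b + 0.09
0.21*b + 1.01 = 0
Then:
No Solution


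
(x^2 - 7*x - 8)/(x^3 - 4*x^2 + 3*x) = (x^2 - 7*x - 8)/(x*(x^2 - 4*x + 3))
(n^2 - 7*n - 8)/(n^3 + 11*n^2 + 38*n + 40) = (n^2 - 7*n - 8)/(n^3 + 11*n^2 + 38*n + 40)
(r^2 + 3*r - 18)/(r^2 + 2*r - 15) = (r + 6)/(r + 5)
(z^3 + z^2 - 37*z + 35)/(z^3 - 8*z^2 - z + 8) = (z^2 + 2*z - 35)/(z^2 - 7*z - 8)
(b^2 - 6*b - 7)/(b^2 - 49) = (b + 1)/(b + 7)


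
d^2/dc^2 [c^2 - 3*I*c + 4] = 2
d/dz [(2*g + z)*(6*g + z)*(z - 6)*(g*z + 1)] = g*(2*g + z)*(6*g + z)*(z - 6) + (2*g + z)*(6*g + z)*(g*z + 1) + (2*g + z)*(z - 6)*(g*z + 1) + (6*g + z)*(z - 6)*(g*z + 1)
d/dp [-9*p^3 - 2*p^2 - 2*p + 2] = -27*p^2 - 4*p - 2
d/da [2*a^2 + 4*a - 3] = 4*a + 4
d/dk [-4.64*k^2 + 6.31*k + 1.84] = 6.31 - 9.28*k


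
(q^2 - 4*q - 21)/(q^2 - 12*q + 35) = (q + 3)/(q - 5)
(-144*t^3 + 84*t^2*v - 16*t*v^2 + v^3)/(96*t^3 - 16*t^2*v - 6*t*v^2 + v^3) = (-6*t + v)/(4*t + v)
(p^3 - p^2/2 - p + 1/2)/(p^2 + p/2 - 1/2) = p - 1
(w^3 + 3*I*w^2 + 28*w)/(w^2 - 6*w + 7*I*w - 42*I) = w*(w - 4*I)/(w - 6)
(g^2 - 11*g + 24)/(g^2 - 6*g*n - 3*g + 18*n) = (g - 8)/(g - 6*n)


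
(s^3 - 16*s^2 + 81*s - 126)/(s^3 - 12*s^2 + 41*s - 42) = (s - 6)/(s - 2)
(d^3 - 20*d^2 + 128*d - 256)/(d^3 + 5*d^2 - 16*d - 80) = (d^2 - 16*d + 64)/(d^2 + 9*d + 20)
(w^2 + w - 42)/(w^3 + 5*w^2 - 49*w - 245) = (w - 6)/(w^2 - 2*w - 35)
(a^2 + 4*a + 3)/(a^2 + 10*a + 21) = (a + 1)/(a + 7)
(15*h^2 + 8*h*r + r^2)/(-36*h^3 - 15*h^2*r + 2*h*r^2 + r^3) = (5*h + r)/(-12*h^2 - h*r + r^2)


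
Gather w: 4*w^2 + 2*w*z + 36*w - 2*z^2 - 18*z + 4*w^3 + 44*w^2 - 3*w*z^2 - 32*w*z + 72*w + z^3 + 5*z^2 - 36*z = 4*w^3 + 48*w^2 + w*(-3*z^2 - 30*z + 108) + z^3 + 3*z^2 - 54*z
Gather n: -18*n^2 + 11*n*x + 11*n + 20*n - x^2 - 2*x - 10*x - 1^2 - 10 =-18*n^2 + n*(11*x + 31) - x^2 - 12*x - 11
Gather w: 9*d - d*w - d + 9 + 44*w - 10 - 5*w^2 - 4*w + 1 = 8*d - 5*w^2 + w*(40 - d)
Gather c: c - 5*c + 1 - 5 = -4*c - 4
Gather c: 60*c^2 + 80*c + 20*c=60*c^2 + 100*c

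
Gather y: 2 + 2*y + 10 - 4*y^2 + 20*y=-4*y^2 + 22*y + 12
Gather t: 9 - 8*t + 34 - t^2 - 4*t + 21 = -t^2 - 12*t + 64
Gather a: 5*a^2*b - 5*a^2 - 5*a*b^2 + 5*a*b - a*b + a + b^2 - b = a^2*(5*b - 5) + a*(-5*b^2 + 4*b + 1) + b^2 - b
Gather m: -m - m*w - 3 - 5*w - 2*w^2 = m*(-w - 1) - 2*w^2 - 5*w - 3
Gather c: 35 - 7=28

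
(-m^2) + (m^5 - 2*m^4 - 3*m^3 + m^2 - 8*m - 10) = m^5 - 2*m^4 - 3*m^3 - 8*m - 10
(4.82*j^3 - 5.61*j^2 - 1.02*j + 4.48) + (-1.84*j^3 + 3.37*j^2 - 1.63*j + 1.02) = 2.98*j^3 - 2.24*j^2 - 2.65*j + 5.5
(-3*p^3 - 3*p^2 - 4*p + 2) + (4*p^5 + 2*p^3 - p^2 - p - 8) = 4*p^5 - p^3 - 4*p^2 - 5*p - 6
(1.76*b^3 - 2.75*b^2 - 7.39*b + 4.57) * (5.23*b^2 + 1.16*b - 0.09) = 9.2048*b^5 - 12.3409*b^4 - 41.9981*b^3 + 15.5762*b^2 + 5.9663*b - 0.4113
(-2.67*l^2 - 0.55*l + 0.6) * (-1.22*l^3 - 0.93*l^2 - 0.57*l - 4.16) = 3.2574*l^5 + 3.1541*l^4 + 1.3014*l^3 + 10.8627*l^2 + 1.946*l - 2.496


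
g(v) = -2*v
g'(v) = -2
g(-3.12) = 6.24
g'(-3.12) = -2.00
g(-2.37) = 4.74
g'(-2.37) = -2.00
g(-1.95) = 3.90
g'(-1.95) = -2.00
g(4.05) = -8.10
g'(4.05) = -2.00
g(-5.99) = 11.98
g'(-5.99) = -2.00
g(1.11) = -2.22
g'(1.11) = -2.00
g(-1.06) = 2.12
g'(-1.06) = -2.00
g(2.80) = -5.60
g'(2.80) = -2.00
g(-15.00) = 30.00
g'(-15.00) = -2.00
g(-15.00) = 30.00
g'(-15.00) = -2.00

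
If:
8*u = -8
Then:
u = -1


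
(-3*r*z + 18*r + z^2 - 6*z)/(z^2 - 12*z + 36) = (-3*r + z)/(z - 6)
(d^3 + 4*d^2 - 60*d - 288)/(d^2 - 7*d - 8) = (d^2 + 12*d + 36)/(d + 1)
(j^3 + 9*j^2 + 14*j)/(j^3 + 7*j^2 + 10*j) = (j + 7)/(j + 5)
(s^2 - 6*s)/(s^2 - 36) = s/(s + 6)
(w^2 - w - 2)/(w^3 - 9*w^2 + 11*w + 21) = (w - 2)/(w^2 - 10*w + 21)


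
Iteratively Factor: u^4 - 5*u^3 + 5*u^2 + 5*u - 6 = (u + 1)*(u^3 - 6*u^2 + 11*u - 6) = (u - 2)*(u + 1)*(u^2 - 4*u + 3) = (u - 2)*(u - 1)*(u + 1)*(u - 3)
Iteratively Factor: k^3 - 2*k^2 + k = (k - 1)*(k^2 - k) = k*(k - 1)*(k - 1)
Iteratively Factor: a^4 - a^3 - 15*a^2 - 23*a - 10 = (a + 1)*(a^3 - 2*a^2 - 13*a - 10) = (a - 5)*(a + 1)*(a^2 + 3*a + 2) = (a - 5)*(a + 1)^2*(a + 2)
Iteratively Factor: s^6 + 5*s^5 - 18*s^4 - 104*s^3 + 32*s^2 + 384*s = (s - 2)*(s^5 + 7*s^4 - 4*s^3 - 112*s^2 - 192*s) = s*(s - 2)*(s^4 + 7*s^3 - 4*s^2 - 112*s - 192) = s*(s - 2)*(s + 4)*(s^3 + 3*s^2 - 16*s - 48) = s*(s - 4)*(s - 2)*(s + 4)*(s^2 + 7*s + 12) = s*(s - 4)*(s - 2)*(s + 3)*(s + 4)*(s + 4)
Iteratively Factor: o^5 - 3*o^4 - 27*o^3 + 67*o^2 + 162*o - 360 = (o - 2)*(o^4 - o^3 - 29*o^2 + 9*o + 180) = (o - 5)*(o - 2)*(o^3 + 4*o^2 - 9*o - 36) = (o - 5)*(o - 2)*(o + 3)*(o^2 + o - 12) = (o - 5)*(o - 2)*(o + 3)*(o + 4)*(o - 3)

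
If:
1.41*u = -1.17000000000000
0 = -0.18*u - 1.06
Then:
No Solution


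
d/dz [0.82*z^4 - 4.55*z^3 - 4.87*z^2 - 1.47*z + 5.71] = 3.28*z^3 - 13.65*z^2 - 9.74*z - 1.47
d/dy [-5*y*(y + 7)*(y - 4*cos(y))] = -20*y^2*sin(y) - 15*y^2 - 140*y*sin(y) + 40*y*cos(y) - 70*y + 140*cos(y)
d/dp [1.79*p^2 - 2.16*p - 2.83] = 3.58*p - 2.16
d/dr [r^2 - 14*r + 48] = 2*r - 14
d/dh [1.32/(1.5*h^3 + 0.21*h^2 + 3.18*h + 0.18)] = (-5.94*h^2 - 0.5544*h - 4.1976)/(1.5*h^3 + 0.21*h^2 + 3.18*h + 0.18)^2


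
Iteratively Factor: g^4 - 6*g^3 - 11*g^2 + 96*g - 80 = (g + 4)*(g^3 - 10*g^2 + 29*g - 20) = (g - 5)*(g + 4)*(g^2 - 5*g + 4) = (g - 5)*(g - 1)*(g + 4)*(g - 4)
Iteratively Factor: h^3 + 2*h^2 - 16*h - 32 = (h + 2)*(h^2 - 16) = (h - 4)*(h + 2)*(h + 4)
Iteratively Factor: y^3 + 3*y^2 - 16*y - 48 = (y - 4)*(y^2 + 7*y + 12) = (y - 4)*(y + 3)*(y + 4)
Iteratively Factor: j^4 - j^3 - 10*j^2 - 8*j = (j + 1)*(j^3 - 2*j^2 - 8*j) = j*(j + 1)*(j^2 - 2*j - 8) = j*(j - 4)*(j + 1)*(j + 2)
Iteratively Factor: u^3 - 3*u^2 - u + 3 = (u - 1)*(u^2 - 2*u - 3) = (u - 1)*(u + 1)*(u - 3)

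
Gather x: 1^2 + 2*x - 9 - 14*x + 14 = 6 - 12*x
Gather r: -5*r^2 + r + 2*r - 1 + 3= -5*r^2 + 3*r + 2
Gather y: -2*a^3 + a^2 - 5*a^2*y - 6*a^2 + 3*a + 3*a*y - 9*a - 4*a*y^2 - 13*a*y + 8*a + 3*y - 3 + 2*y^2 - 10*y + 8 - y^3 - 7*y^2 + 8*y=-2*a^3 - 5*a^2 + 2*a - y^3 + y^2*(-4*a - 5) + y*(-5*a^2 - 10*a + 1) + 5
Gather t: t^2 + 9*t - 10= t^2 + 9*t - 10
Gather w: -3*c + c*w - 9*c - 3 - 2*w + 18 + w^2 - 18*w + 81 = -12*c + w^2 + w*(c - 20) + 96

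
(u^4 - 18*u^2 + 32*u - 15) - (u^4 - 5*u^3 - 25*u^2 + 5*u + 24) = 5*u^3 + 7*u^2 + 27*u - 39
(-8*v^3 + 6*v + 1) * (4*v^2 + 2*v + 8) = -32*v^5 - 16*v^4 - 40*v^3 + 16*v^2 + 50*v + 8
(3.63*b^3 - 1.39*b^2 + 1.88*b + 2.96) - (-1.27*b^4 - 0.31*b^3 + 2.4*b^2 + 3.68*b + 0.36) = 1.27*b^4 + 3.94*b^3 - 3.79*b^2 - 1.8*b + 2.6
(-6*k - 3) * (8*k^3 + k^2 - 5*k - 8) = -48*k^4 - 30*k^3 + 27*k^2 + 63*k + 24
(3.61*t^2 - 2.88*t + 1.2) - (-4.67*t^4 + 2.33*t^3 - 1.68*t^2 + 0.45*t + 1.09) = 4.67*t^4 - 2.33*t^3 + 5.29*t^2 - 3.33*t + 0.11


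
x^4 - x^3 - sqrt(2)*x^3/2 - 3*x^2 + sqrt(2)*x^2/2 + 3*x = x*(x - 1)*(x - 3*sqrt(2)/2)*(x + sqrt(2))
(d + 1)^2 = d^2 + 2*d + 1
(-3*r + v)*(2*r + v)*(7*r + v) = -42*r^3 - 13*r^2*v + 6*r*v^2 + v^3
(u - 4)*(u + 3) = u^2 - u - 12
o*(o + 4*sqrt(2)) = o^2 + 4*sqrt(2)*o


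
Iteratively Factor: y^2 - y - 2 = (y + 1)*(y - 2)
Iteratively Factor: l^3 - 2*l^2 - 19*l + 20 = (l - 5)*(l^2 + 3*l - 4) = (l - 5)*(l - 1)*(l + 4)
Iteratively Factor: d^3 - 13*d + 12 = (d - 3)*(d^2 + 3*d - 4) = (d - 3)*(d - 1)*(d + 4)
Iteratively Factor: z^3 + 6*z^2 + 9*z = (z)*(z^2 + 6*z + 9) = z*(z + 3)*(z + 3)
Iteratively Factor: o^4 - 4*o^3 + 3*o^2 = (o)*(o^3 - 4*o^2 + 3*o) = o*(o - 3)*(o^2 - o) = o*(o - 3)*(o - 1)*(o)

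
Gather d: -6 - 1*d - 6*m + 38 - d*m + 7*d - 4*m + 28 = d*(6 - m) - 10*m + 60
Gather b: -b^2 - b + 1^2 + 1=-b^2 - b + 2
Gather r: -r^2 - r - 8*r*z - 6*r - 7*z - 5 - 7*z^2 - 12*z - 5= -r^2 + r*(-8*z - 7) - 7*z^2 - 19*z - 10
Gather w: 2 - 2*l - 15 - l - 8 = -3*l - 21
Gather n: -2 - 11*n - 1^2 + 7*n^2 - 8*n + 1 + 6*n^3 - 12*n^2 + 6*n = 6*n^3 - 5*n^2 - 13*n - 2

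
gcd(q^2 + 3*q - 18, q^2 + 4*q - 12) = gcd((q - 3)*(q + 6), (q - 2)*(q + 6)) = q + 6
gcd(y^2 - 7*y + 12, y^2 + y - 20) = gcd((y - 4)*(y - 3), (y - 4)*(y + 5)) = y - 4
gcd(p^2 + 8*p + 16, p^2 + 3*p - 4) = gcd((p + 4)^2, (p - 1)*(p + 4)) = p + 4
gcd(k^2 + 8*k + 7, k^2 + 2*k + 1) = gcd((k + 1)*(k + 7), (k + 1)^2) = k + 1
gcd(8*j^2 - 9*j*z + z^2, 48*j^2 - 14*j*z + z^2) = -8*j + z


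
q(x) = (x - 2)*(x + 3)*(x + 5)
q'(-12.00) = 287.00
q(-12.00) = -882.00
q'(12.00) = 575.00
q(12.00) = 2550.00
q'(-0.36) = -4.93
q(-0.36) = -28.91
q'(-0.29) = -4.23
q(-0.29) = -29.23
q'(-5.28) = 19.28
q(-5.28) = -4.65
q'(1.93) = 33.33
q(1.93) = -2.39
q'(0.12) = 0.48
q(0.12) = -30.03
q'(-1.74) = -12.80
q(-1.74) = -15.36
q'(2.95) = 60.51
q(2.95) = 44.94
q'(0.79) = 10.35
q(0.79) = -26.55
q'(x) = (x - 2)*(x + 3) + (x - 2)*(x + 5) + (x + 3)*(x + 5) = 3*x^2 + 12*x - 1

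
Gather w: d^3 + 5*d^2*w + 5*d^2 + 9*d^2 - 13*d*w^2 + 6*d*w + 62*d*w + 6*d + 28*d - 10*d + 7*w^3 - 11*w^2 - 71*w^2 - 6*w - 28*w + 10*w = d^3 + 14*d^2 + 24*d + 7*w^3 + w^2*(-13*d - 82) + w*(5*d^2 + 68*d - 24)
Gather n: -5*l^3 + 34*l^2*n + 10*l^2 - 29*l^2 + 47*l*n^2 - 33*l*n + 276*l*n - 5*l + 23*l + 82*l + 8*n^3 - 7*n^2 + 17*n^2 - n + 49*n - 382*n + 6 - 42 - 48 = -5*l^3 - 19*l^2 + 100*l + 8*n^3 + n^2*(47*l + 10) + n*(34*l^2 + 243*l - 334) - 84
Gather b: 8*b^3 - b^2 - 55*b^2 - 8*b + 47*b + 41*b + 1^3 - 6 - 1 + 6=8*b^3 - 56*b^2 + 80*b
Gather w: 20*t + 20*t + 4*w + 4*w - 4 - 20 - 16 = 40*t + 8*w - 40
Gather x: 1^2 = 1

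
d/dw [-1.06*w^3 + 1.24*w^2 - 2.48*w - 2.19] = -3.18*w^2 + 2.48*w - 2.48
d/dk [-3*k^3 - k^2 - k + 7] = -9*k^2 - 2*k - 1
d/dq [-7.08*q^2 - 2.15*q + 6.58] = -14.16*q - 2.15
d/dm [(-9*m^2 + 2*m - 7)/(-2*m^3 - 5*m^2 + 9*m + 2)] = (-18*m^4 + 8*m^3 - 113*m^2 - 106*m + 67)/(4*m^6 + 20*m^5 - 11*m^4 - 98*m^3 + 61*m^2 + 36*m + 4)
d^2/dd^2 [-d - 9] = 0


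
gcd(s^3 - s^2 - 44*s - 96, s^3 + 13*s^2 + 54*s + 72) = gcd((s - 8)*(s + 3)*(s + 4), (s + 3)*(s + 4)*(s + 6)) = s^2 + 7*s + 12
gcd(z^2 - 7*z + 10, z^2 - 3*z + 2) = z - 2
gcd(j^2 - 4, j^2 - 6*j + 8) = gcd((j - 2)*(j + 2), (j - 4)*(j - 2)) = j - 2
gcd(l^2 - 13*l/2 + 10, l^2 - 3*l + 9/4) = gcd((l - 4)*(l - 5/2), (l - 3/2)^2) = 1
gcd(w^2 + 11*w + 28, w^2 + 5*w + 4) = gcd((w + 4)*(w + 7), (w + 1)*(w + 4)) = w + 4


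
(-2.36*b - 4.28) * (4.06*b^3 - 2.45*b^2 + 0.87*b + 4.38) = -9.5816*b^4 - 11.5948*b^3 + 8.4328*b^2 - 14.0604*b - 18.7464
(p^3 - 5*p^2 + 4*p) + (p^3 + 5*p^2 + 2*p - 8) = 2*p^3 + 6*p - 8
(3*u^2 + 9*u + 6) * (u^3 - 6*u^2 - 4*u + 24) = 3*u^5 - 9*u^4 - 60*u^3 + 192*u + 144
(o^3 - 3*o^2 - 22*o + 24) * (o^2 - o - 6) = o^5 - 4*o^4 - 25*o^3 + 64*o^2 + 108*o - 144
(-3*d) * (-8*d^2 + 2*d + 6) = 24*d^3 - 6*d^2 - 18*d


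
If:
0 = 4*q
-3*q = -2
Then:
No Solution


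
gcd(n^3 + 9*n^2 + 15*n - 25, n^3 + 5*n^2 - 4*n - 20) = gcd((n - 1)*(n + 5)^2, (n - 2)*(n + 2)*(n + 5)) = n + 5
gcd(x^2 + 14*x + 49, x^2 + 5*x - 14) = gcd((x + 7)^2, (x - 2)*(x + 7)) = x + 7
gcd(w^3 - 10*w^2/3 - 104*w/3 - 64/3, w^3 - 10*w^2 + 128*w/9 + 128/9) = w^2 - 22*w/3 - 16/3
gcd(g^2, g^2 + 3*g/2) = g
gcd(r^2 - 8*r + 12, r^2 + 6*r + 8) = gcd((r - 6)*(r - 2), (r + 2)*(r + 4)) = 1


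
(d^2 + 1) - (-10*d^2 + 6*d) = 11*d^2 - 6*d + 1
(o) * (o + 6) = o^2 + 6*o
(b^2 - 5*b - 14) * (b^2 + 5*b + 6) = b^4 - 33*b^2 - 100*b - 84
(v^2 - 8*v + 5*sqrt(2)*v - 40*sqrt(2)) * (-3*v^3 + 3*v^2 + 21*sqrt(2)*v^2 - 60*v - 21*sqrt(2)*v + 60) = -3*v^5 + 6*sqrt(2)*v^4 + 27*v^4 - 54*sqrt(2)*v^3 + 126*v^3 - 1350*v^2 - 252*sqrt(2)*v^2 + 1200*v + 2700*sqrt(2)*v - 2400*sqrt(2)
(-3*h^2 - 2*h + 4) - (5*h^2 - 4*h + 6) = -8*h^2 + 2*h - 2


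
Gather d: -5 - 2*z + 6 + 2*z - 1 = 0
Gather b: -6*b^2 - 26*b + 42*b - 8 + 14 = -6*b^2 + 16*b + 6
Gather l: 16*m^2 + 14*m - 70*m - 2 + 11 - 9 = 16*m^2 - 56*m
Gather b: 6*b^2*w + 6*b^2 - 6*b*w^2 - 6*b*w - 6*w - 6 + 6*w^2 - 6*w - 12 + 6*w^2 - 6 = b^2*(6*w + 6) + b*(-6*w^2 - 6*w) + 12*w^2 - 12*w - 24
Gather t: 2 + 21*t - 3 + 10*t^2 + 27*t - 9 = 10*t^2 + 48*t - 10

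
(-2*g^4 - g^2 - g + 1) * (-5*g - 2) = 10*g^5 + 4*g^4 + 5*g^3 + 7*g^2 - 3*g - 2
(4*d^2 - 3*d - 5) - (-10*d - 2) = 4*d^2 + 7*d - 3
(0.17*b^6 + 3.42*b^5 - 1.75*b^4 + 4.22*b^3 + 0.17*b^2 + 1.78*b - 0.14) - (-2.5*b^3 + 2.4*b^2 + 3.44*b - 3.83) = 0.17*b^6 + 3.42*b^5 - 1.75*b^4 + 6.72*b^3 - 2.23*b^2 - 1.66*b + 3.69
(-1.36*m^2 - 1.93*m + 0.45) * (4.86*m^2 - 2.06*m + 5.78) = -6.6096*m^4 - 6.5782*m^3 - 1.698*m^2 - 12.0824*m + 2.601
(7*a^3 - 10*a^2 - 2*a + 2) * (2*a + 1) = 14*a^4 - 13*a^3 - 14*a^2 + 2*a + 2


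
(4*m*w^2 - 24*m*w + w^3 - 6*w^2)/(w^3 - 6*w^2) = (4*m + w)/w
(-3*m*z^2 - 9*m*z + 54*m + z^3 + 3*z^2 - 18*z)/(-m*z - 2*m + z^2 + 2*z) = (3*m*z^2 + 9*m*z - 54*m - z^3 - 3*z^2 + 18*z)/(m*z + 2*m - z^2 - 2*z)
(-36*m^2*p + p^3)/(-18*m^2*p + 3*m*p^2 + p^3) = (-6*m + p)/(-3*m + p)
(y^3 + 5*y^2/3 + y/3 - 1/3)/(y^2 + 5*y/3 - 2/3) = (y^2 + 2*y + 1)/(y + 2)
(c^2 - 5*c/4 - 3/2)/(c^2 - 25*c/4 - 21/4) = (c - 2)/(c - 7)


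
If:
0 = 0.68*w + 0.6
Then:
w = -0.88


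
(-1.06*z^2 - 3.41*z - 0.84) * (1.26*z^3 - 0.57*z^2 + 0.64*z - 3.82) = -1.3356*z^5 - 3.6924*z^4 + 0.2069*z^3 + 2.3456*z^2 + 12.4886*z + 3.2088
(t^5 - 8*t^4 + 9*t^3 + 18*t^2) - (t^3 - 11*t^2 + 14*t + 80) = t^5 - 8*t^4 + 8*t^3 + 29*t^2 - 14*t - 80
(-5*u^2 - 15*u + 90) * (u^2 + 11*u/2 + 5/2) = -5*u^4 - 85*u^3/2 - 5*u^2 + 915*u/2 + 225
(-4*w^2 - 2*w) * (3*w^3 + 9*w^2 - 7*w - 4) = -12*w^5 - 42*w^4 + 10*w^3 + 30*w^2 + 8*w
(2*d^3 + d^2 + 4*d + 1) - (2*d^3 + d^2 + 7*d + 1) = -3*d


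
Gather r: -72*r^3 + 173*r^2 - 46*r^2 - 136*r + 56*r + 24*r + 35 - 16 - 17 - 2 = -72*r^3 + 127*r^2 - 56*r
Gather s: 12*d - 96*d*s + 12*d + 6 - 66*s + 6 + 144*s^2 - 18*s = 24*d + 144*s^2 + s*(-96*d - 84) + 12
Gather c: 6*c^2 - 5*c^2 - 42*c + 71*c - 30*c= c^2 - c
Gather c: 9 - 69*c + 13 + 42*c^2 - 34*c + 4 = 42*c^2 - 103*c + 26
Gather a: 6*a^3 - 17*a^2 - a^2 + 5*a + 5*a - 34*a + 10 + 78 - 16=6*a^3 - 18*a^2 - 24*a + 72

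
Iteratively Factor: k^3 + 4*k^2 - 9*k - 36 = (k + 4)*(k^2 - 9) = (k - 3)*(k + 4)*(k + 3)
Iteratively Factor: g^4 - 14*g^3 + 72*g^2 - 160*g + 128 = (g - 4)*(g^3 - 10*g^2 + 32*g - 32) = (g - 4)*(g - 2)*(g^2 - 8*g + 16) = (g - 4)^2*(g - 2)*(g - 4)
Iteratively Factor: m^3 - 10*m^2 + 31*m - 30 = (m - 3)*(m^2 - 7*m + 10) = (m - 5)*(m - 3)*(m - 2)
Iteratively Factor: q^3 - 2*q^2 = (q)*(q^2 - 2*q) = q*(q - 2)*(q)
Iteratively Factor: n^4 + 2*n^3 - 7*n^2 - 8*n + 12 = (n + 3)*(n^3 - n^2 - 4*n + 4) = (n - 2)*(n + 3)*(n^2 + n - 2) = (n - 2)*(n - 1)*(n + 3)*(n + 2)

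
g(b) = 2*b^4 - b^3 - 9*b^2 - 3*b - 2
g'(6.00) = 1509.00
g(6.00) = 2032.00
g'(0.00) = -3.00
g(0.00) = -2.00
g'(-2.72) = -137.22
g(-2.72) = 69.17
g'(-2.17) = -59.81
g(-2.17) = 16.70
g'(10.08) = 7704.28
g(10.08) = 18676.83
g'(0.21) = -6.84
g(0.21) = -3.03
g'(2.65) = 77.11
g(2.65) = 6.87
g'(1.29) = -14.04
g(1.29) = -17.46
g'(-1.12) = 2.16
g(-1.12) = -5.38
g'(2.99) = 130.21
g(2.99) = 41.69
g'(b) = 8*b^3 - 3*b^2 - 18*b - 3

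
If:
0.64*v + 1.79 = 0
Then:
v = -2.80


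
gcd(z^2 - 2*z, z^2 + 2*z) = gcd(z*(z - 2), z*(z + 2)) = z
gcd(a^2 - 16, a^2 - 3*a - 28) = a + 4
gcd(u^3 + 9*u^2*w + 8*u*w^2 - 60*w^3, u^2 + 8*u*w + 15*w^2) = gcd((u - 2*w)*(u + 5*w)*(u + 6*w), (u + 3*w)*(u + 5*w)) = u + 5*w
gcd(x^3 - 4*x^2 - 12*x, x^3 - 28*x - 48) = x^2 - 4*x - 12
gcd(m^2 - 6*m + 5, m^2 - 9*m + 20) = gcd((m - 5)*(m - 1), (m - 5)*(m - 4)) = m - 5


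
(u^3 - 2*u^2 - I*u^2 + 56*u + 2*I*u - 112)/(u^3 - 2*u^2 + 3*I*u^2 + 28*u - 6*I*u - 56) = (u - 8*I)/(u - 4*I)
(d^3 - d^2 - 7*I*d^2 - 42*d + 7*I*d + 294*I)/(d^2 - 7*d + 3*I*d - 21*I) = (d^2 + d*(6 - 7*I) - 42*I)/(d + 3*I)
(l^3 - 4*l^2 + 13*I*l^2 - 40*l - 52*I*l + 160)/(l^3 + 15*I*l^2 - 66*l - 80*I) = (l - 4)/(l + 2*I)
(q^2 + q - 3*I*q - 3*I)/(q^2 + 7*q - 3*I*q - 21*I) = (q + 1)/(q + 7)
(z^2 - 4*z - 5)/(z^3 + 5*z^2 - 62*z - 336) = (z^2 - 4*z - 5)/(z^3 + 5*z^2 - 62*z - 336)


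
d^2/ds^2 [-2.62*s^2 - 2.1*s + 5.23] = -5.24000000000000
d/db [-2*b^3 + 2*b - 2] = 2 - 6*b^2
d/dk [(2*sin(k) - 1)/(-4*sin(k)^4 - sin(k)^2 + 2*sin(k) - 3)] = 2*(12*sin(k)^4 - 8*sin(k)^3 + sin(k)^2 - sin(k) - 2)*cos(k)/(4*sin(k)^4 + sin(k)^2 - 2*sin(k) + 3)^2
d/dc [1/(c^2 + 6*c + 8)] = 2*(-c - 3)/(c^2 + 6*c + 8)^2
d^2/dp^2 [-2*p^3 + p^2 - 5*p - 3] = 2 - 12*p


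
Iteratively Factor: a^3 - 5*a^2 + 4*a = (a)*(a^2 - 5*a + 4) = a*(a - 4)*(a - 1)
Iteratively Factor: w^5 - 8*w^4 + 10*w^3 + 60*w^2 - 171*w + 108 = (w - 3)*(w^4 - 5*w^3 - 5*w^2 + 45*w - 36) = (w - 4)*(w - 3)*(w^3 - w^2 - 9*w + 9) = (w - 4)*(w - 3)*(w - 1)*(w^2 - 9) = (w - 4)*(w - 3)*(w - 1)*(w + 3)*(w - 3)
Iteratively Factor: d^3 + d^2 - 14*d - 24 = (d + 3)*(d^2 - 2*d - 8) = (d + 2)*(d + 3)*(d - 4)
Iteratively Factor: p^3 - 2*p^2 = (p)*(p^2 - 2*p) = p*(p - 2)*(p)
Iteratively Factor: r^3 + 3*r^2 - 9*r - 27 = (r + 3)*(r^2 - 9) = (r - 3)*(r + 3)*(r + 3)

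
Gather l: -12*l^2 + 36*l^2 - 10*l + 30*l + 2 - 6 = 24*l^2 + 20*l - 4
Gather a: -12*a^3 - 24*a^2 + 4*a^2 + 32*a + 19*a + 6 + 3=-12*a^3 - 20*a^2 + 51*a + 9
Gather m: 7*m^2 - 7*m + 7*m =7*m^2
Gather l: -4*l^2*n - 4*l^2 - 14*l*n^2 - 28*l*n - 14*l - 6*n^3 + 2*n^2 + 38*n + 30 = l^2*(-4*n - 4) + l*(-14*n^2 - 28*n - 14) - 6*n^3 + 2*n^2 + 38*n + 30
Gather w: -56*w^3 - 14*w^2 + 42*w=-56*w^3 - 14*w^2 + 42*w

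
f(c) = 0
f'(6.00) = 0.00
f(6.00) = 0.00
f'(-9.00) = 0.00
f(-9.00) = 0.00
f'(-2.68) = 0.00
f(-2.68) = 0.00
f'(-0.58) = 0.00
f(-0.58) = 0.00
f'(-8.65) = 0.00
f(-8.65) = 0.00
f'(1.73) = 0.00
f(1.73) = 0.00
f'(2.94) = 0.00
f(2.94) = 0.00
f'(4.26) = 0.00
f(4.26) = 0.00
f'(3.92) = 0.00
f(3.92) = 0.00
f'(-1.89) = 0.00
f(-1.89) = 0.00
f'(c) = 0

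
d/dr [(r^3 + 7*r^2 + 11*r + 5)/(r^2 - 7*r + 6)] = (r^4 - 14*r^3 - 42*r^2 + 74*r + 101)/(r^4 - 14*r^3 + 61*r^2 - 84*r + 36)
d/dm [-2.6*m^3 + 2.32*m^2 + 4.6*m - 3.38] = -7.8*m^2 + 4.64*m + 4.6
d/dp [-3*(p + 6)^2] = -6*p - 36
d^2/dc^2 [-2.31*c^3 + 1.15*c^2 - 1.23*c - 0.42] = 2.3 - 13.86*c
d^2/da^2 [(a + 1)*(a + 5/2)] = 2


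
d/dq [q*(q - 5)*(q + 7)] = 3*q^2 + 4*q - 35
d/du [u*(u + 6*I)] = 2*u + 6*I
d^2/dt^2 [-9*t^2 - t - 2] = -18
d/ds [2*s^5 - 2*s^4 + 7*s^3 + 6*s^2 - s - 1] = 10*s^4 - 8*s^3 + 21*s^2 + 12*s - 1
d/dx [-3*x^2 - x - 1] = -6*x - 1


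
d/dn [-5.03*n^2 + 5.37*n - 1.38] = 5.37 - 10.06*n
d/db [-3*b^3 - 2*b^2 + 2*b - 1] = -9*b^2 - 4*b + 2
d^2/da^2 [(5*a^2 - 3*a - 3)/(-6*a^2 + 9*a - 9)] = 6*(-2*a^3 + 14*a^2 - 12*a - 1)/(8*a^6 - 36*a^5 + 90*a^4 - 135*a^3 + 135*a^2 - 81*a + 27)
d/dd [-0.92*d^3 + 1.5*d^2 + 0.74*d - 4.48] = -2.76*d^2 + 3.0*d + 0.74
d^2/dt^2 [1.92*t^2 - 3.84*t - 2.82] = 3.84000000000000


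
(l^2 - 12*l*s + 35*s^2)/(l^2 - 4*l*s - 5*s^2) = (l - 7*s)/(l + s)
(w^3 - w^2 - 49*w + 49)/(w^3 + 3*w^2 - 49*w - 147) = (w - 1)/(w + 3)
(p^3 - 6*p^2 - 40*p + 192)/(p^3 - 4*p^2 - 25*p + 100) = (p^2 - 2*p - 48)/(p^2 - 25)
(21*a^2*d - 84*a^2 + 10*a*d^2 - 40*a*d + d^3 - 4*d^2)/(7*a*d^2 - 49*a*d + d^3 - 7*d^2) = (3*a*d - 12*a + d^2 - 4*d)/(d*(d - 7))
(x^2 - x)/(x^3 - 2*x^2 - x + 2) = x/(x^2 - x - 2)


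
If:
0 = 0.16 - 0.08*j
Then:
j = 2.00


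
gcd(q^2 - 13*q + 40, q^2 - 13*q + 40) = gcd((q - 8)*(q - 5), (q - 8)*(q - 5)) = q^2 - 13*q + 40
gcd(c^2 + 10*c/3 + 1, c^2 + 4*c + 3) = c + 3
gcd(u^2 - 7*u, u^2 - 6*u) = u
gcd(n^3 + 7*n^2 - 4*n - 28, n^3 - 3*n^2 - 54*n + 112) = n^2 + 5*n - 14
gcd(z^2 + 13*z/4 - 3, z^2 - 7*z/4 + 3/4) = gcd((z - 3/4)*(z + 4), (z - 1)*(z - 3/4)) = z - 3/4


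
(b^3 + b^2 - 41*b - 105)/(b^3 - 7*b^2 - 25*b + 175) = (b + 3)/(b - 5)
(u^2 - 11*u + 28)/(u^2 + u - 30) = (u^2 - 11*u + 28)/(u^2 + u - 30)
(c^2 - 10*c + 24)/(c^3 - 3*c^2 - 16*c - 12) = (c - 4)/(c^2 + 3*c + 2)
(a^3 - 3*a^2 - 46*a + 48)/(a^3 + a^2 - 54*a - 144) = (a - 1)/(a + 3)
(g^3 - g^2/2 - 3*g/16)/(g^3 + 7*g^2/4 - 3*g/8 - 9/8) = g*(4*g + 1)/(2*(2*g^2 + 5*g + 3))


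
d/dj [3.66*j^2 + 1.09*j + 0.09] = 7.32*j + 1.09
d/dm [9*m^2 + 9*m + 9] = 18*m + 9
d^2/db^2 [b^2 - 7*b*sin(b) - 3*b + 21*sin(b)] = 7*b*sin(b) - 21*sin(b) - 14*cos(b) + 2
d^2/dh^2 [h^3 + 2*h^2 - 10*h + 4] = 6*h + 4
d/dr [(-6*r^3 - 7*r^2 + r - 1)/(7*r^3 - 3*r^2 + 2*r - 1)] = (67*r^4 - 38*r^3 + 28*r^2 + 8*r + 1)/(49*r^6 - 42*r^5 + 37*r^4 - 26*r^3 + 10*r^2 - 4*r + 1)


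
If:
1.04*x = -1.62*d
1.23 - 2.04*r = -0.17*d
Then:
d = -0.641975308641975*x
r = 0.602941176470588 - 0.0534979423868313*x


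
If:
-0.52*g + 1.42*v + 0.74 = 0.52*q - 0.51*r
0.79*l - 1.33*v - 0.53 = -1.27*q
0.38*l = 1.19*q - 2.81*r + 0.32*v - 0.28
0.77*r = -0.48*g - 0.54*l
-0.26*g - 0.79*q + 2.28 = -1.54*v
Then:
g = 1.35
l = -4.04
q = 3.49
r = 1.99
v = 0.54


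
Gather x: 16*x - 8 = 16*x - 8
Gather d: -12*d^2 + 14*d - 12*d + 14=-12*d^2 + 2*d + 14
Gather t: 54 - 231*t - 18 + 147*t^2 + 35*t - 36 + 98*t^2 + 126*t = 245*t^2 - 70*t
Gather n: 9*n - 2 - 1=9*n - 3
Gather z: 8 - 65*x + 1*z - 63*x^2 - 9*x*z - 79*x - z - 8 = -63*x^2 - 9*x*z - 144*x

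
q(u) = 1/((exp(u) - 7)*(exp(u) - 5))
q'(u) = -exp(u)/((exp(u) - 7)*(exp(u) - 5)^2) - exp(u)/((exp(u) - 7)^2*(exp(u) - 5)) = 2*(6 - exp(u))*exp(u)/(exp(4*u) - 24*exp(3*u) + 214*exp(2*u) - 840*exp(u) + 1225)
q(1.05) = 0.11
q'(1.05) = 0.23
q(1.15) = 0.14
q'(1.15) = 0.36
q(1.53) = 1.10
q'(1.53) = 15.43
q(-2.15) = 0.03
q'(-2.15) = 0.00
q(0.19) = 0.05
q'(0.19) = 0.02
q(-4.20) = 0.03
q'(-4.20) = 0.00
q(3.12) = 0.00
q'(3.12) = -0.01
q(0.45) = 0.05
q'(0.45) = 0.04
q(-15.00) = 0.03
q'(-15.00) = 0.00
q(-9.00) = 0.03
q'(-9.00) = 0.00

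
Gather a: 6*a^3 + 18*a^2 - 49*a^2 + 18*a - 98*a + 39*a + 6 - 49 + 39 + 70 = 6*a^3 - 31*a^2 - 41*a + 66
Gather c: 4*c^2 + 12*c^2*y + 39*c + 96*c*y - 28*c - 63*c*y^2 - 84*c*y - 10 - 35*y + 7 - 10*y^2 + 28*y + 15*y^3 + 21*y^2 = c^2*(12*y + 4) + c*(-63*y^2 + 12*y + 11) + 15*y^3 + 11*y^2 - 7*y - 3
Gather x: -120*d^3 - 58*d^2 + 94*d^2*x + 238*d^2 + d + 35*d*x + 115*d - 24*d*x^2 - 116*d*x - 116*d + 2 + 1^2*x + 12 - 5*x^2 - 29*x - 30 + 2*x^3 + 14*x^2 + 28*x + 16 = -120*d^3 + 180*d^2 + 2*x^3 + x^2*(9 - 24*d) + x*(94*d^2 - 81*d)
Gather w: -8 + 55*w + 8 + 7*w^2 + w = 7*w^2 + 56*w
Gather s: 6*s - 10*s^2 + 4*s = -10*s^2 + 10*s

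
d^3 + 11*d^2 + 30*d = d*(d + 5)*(d + 6)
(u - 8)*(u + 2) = u^2 - 6*u - 16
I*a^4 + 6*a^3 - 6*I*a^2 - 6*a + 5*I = (a - 1)*(a - 5*I)*(a - I)*(I*a + I)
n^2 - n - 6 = (n - 3)*(n + 2)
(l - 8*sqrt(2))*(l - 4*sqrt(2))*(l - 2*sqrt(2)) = l^3 - 14*sqrt(2)*l^2 + 112*l - 128*sqrt(2)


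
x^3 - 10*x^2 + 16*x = x*(x - 8)*(x - 2)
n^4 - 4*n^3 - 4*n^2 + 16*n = n*(n - 4)*(n - 2)*(n + 2)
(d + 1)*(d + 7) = d^2 + 8*d + 7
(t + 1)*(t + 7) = t^2 + 8*t + 7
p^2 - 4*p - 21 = (p - 7)*(p + 3)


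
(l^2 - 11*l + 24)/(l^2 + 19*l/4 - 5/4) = 4*(l^2 - 11*l + 24)/(4*l^2 + 19*l - 5)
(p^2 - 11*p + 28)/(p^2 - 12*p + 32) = (p - 7)/(p - 8)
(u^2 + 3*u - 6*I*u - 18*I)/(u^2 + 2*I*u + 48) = (u + 3)/(u + 8*I)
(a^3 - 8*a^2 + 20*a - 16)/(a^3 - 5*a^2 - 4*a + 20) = (a^2 - 6*a + 8)/(a^2 - 3*a - 10)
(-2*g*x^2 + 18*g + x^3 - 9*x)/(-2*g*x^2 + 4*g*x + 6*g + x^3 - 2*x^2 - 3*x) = (x + 3)/(x + 1)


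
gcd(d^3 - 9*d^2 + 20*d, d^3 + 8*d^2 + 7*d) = d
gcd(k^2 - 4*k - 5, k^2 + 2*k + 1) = k + 1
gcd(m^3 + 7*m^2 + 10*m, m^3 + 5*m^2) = m^2 + 5*m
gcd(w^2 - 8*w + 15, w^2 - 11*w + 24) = w - 3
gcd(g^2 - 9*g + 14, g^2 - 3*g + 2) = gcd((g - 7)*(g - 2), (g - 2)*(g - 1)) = g - 2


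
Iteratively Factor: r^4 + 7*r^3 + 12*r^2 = (r)*(r^3 + 7*r^2 + 12*r) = r*(r + 4)*(r^2 + 3*r) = r*(r + 3)*(r + 4)*(r)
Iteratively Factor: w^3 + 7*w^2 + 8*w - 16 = (w - 1)*(w^2 + 8*w + 16) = (w - 1)*(w + 4)*(w + 4)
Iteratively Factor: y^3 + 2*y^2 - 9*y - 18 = (y + 2)*(y^2 - 9) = (y + 2)*(y + 3)*(y - 3)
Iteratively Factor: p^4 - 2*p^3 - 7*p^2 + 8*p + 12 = (p + 2)*(p^3 - 4*p^2 + p + 6) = (p + 1)*(p + 2)*(p^2 - 5*p + 6) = (p - 2)*(p + 1)*(p + 2)*(p - 3)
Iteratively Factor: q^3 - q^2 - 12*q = (q + 3)*(q^2 - 4*q) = (q - 4)*(q + 3)*(q)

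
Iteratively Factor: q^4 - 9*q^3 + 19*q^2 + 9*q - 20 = (q + 1)*(q^3 - 10*q^2 + 29*q - 20) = (q - 1)*(q + 1)*(q^2 - 9*q + 20) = (q - 5)*(q - 1)*(q + 1)*(q - 4)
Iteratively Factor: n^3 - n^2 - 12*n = (n + 3)*(n^2 - 4*n) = n*(n + 3)*(n - 4)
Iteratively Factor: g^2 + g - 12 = (g + 4)*(g - 3)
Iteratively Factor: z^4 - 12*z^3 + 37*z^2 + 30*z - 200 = (z - 4)*(z^3 - 8*z^2 + 5*z + 50) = (z - 5)*(z - 4)*(z^2 - 3*z - 10) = (z - 5)^2*(z - 4)*(z + 2)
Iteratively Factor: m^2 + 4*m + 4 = (m + 2)*(m + 2)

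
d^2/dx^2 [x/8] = 0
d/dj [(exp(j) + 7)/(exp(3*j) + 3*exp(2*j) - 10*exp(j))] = 2*(-exp(3*j) - 12*exp(2*j) - 21*exp(j) + 35)*exp(-j)/(exp(4*j) + 6*exp(3*j) - 11*exp(2*j) - 60*exp(j) + 100)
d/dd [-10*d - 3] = -10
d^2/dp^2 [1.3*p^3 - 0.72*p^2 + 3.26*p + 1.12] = 7.8*p - 1.44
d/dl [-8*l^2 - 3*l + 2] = -16*l - 3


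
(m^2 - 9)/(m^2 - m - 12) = (m - 3)/(m - 4)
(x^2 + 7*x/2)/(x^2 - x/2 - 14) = x/(x - 4)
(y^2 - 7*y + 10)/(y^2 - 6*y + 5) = (y - 2)/(y - 1)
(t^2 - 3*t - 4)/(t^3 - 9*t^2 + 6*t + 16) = (t - 4)/(t^2 - 10*t + 16)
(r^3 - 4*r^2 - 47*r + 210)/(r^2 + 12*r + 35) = (r^2 - 11*r + 30)/(r + 5)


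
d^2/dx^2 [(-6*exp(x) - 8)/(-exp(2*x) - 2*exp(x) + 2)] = (6*exp(4*x) + 20*exp(3*x) + 120*exp(2*x) + 120*exp(x) + 56)*exp(x)/(exp(6*x) + 6*exp(5*x) + 6*exp(4*x) - 16*exp(3*x) - 12*exp(2*x) + 24*exp(x) - 8)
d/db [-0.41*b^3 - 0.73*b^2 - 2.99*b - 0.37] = -1.23*b^2 - 1.46*b - 2.99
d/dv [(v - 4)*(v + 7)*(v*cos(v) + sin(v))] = -(v - 4)*(v + 7)*(v*sin(v) - 2*cos(v)) + (v - 4)*(v*cos(v) + sin(v)) + (v + 7)*(v*cos(v) + sin(v))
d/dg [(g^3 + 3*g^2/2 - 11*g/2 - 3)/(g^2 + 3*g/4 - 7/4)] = 2*(8*g^4 + 12*g^3 + 11*g^2 + 6*g + 95)/(16*g^4 + 24*g^3 - 47*g^2 - 42*g + 49)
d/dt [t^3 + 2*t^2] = t*(3*t + 4)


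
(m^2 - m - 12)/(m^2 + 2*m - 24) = (m + 3)/(m + 6)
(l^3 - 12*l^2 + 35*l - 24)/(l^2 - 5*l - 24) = (l^2 - 4*l + 3)/(l + 3)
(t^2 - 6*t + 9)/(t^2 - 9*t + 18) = (t - 3)/(t - 6)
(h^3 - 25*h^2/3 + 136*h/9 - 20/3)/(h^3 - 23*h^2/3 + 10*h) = (h - 2/3)/h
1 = 1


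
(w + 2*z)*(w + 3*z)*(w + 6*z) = w^3 + 11*w^2*z + 36*w*z^2 + 36*z^3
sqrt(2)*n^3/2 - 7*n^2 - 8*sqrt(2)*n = n*(n - 8*sqrt(2))*(sqrt(2)*n/2 + 1)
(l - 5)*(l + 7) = l^2 + 2*l - 35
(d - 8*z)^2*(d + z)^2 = d^4 - 14*d^3*z + 33*d^2*z^2 + 112*d*z^3 + 64*z^4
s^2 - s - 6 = (s - 3)*(s + 2)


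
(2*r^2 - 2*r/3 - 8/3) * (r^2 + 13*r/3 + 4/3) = 2*r^4 + 8*r^3 - 26*r^2/9 - 112*r/9 - 32/9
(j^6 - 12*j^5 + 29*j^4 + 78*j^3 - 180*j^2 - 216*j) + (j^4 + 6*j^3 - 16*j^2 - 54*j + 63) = j^6 - 12*j^5 + 30*j^4 + 84*j^3 - 196*j^2 - 270*j + 63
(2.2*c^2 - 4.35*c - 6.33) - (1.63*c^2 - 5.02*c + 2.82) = 0.57*c^2 + 0.67*c - 9.15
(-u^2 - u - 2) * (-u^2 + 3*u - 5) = u^4 - 2*u^3 + 4*u^2 - u + 10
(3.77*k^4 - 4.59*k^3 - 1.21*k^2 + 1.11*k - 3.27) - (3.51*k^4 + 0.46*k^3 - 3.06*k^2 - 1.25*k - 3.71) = 0.26*k^4 - 5.05*k^3 + 1.85*k^2 + 2.36*k + 0.44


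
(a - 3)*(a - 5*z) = a^2 - 5*a*z - 3*a + 15*z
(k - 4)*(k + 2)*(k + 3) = k^3 + k^2 - 14*k - 24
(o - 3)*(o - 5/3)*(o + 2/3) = o^3 - 4*o^2 + 17*o/9 + 10/3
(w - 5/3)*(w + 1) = w^2 - 2*w/3 - 5/3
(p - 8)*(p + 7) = p^2 - p - 56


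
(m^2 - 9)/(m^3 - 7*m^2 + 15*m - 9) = (m + 3)/(m^2 - 4*m + 3)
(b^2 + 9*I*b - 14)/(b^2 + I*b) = (b^2 + 9*I*b - 14)/(b*(b + I))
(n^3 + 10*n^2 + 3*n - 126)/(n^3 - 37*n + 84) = (n + 6)/(n - 4)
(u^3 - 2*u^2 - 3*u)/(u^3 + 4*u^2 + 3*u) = (u - 3)/(u + 3)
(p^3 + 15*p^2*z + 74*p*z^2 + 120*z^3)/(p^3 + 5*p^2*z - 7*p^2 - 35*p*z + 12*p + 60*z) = (p^2 + 10*p*z + 24*z^2)/(p^2 - 7*p + 12)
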